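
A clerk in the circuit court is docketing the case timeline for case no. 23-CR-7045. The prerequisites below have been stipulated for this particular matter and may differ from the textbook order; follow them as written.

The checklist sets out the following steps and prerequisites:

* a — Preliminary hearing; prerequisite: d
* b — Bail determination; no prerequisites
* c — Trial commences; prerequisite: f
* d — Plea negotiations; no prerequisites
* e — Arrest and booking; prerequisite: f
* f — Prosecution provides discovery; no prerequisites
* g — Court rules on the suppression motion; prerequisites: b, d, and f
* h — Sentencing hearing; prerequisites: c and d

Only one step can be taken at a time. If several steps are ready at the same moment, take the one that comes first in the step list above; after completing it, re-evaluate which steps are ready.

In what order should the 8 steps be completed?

b → d → a → f → c → e → g → h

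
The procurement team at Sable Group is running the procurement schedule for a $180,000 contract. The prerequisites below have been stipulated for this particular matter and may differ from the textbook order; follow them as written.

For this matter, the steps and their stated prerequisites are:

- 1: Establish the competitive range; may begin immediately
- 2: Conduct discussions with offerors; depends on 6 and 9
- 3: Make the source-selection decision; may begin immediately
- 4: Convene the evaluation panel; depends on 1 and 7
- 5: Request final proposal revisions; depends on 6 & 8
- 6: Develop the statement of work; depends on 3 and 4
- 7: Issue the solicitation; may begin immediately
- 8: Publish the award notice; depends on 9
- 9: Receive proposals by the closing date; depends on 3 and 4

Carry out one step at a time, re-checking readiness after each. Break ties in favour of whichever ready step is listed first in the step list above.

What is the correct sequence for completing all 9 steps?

1, 3 and 7 have no prerequisites; 1 is listed earlier, so 1 is first.
Now 3 and 7 have their prerequisites met. 3 is listed earlier, so 3 next.
7 is the only step now ready → 7.
Next only 4 has its prerequisites met → 4.
Now 6 and 9 have their prerequisites met. 6 is listed earlier, so 6 next.
9 needed 3 and 4, now all done → 9.
Now 2 and 8 have their prerequisites met. 2 is listed earlier, so 2 next.
8 needed 9, now all done → 8.
5 needed 6 and 8, now all done → 5.

1 3 7 4 6 9 2 8 5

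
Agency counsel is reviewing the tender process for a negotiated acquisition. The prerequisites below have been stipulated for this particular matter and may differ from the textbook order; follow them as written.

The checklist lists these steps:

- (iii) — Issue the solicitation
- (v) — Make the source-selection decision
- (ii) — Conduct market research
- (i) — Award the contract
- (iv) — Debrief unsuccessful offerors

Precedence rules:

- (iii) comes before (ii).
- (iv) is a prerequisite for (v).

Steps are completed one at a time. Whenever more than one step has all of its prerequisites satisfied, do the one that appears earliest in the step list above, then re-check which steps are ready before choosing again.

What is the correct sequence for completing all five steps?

Nothing is required for (iii), (i) and (iv). (iii) is listed earlier → (iii) first.
(ii) now also ready, so the ready set is {(ii), (i), (iv)}; (ii) is listed earlier → (ii).
Ready: (i) and (iv). (i) is listed earlier → (i).
That leaves (iv) as the only ready step → (iv).
That leaves (v) as the only ready step → (v).

(iii) → (ii) → (i) → (iv) → (v)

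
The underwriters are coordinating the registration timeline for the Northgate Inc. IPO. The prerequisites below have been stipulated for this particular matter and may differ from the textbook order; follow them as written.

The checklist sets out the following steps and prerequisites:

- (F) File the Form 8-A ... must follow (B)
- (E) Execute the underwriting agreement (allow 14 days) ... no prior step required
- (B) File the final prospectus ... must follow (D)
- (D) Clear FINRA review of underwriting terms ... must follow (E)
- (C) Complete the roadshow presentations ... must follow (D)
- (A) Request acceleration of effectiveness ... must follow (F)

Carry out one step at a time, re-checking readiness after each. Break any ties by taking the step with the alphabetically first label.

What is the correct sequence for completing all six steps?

(E) (D) (B) (C) (F) (A)

(E) is the only step with nothing outstanding, so it goes first.
(D) needed (E), now all done → (D).
Ready: (B) and (C). (B) has the earlier label → (B).
(C) and (F) are both available; (C) has the earlier label → (C).
That leaves (F) as the only ready step → (F).
Next only (A) has its prerequisites met → (A).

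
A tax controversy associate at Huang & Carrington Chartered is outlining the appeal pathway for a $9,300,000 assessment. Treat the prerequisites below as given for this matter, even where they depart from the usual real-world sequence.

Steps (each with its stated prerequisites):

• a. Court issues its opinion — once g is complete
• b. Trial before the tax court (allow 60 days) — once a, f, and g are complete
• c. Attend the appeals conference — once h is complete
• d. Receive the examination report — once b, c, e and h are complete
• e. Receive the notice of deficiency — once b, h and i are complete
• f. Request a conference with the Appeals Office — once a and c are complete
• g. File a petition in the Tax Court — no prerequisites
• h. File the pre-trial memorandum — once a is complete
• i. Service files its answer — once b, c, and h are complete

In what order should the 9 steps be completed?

g a h c f b i e d

g is the only step with nothing outstanding, so it goes first.
a is the only step now ready → a.
That leaves h as the only ready step → h.
c needed h, now all done → c.
Next only f has its prerequisites met → f.
b is the only step now ready → b.
i is the only step now ready → i.
That leaves e as the only ready step → e.
d is the only step now ready → d.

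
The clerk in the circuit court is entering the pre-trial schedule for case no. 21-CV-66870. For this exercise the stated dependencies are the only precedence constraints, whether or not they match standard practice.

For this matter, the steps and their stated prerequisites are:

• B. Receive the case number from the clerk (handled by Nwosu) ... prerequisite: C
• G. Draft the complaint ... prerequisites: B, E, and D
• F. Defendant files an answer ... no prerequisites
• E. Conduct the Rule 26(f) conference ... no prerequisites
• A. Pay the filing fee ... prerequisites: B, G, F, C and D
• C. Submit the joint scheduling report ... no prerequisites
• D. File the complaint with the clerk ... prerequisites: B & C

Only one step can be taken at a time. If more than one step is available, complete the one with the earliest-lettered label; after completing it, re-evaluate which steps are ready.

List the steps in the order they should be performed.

C → B → D → E → F → G → A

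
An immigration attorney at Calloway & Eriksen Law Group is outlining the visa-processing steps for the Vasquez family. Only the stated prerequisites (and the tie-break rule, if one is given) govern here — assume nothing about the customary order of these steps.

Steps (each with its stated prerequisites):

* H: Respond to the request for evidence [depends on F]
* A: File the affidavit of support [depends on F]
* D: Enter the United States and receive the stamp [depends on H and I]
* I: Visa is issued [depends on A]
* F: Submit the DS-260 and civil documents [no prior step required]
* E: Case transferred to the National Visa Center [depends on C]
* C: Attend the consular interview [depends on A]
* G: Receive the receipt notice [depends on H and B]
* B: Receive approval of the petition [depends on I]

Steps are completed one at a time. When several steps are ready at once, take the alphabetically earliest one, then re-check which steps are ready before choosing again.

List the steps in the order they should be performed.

F, A, C, E, H, I, B, D, G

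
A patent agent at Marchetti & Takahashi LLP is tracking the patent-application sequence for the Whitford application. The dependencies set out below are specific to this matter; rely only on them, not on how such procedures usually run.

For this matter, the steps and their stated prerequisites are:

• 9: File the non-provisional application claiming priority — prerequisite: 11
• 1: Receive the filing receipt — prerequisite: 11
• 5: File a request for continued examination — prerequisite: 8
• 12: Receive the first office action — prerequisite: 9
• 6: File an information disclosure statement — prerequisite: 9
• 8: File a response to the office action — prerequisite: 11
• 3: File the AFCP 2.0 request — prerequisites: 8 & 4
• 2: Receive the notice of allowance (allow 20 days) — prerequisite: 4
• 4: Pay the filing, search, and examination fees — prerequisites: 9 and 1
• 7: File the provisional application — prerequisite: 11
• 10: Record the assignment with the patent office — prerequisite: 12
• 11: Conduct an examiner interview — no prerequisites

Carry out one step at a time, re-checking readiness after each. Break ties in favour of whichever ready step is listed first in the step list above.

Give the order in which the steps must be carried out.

11, 9, 1, 12, 6, 8, 5, 4, 3, 2, 7, 10

11 has no prerequisites → 11 first.
Ready: 9, 1, 8 and 7. 9 is listed earlier → 9.
12 and 6 now also ready, so the ready set is {1, 12, 6, 8, 7}; 1 is listed earlier → 1.
4 now also ready, so the ready set is {12, 6, 8, 4, 7}; 12 is listed earlier → 12.
10 now also ready, so the ready set is {6, 8, 4, 7, 10}; 6 is listed earlier → 6.
8, 4, 7 and 10 are all available; 8 is listed earlier → 8.
Now 5, 4, 7 and 10 have their prerequisites met. 5 is listed earlier, so 5 next.
4, 7 and 10 are all available; 4 is listed earlier → 4.
Now 3, 2, 7 and 10 have their prerequisites met. 3 is listed earlier, so 3 next.
Ready: 2, 7 and 10. 2 is listed earlier → 2.
Ready: 7 and 10. 7 is listed earlier → 7.
That leaves 10 as the only ready step → 10.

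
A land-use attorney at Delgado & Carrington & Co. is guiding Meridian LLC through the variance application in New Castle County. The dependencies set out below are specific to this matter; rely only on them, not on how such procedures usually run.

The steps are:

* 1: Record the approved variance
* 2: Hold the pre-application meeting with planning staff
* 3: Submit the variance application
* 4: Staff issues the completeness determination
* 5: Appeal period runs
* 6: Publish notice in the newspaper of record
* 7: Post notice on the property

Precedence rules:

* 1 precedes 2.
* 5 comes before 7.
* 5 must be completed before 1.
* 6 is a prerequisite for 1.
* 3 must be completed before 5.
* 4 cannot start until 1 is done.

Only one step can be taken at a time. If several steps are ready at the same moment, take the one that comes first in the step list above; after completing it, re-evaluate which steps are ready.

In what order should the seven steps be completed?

Nothing is required for 3 and 6. 3 is listed earlier → 3 first.
5 and 6 are both available; 5 is listed earlier → 5.
Ready: 6 and 7. 6 is listed earlier → 6.
Now 1 and 7 have their prerequisites met. 1 is listed earlier, so 1 next.
2, 4 and 7 are all available; 2 is listed earlier → 2.
Now 4 and 7 have their prerequisites met. 4 is listed earlier, so 4 next.
7 needed 5, now all done → 7.

3, 5, 6, 1, 2, 4, 7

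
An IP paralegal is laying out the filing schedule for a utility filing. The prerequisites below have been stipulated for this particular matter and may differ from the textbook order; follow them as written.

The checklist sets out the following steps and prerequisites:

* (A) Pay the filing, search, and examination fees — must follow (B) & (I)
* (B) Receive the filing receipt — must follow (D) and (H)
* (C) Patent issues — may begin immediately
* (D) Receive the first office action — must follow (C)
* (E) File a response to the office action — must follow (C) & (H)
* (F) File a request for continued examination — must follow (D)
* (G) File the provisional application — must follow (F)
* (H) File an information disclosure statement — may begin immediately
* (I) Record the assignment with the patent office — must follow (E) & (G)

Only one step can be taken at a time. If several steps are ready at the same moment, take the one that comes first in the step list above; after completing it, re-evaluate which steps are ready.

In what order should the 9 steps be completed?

(C) (D) (F) (G) (H) (B) (E) (I) (A)

(C) and (H) have no prerequisites; (C) is listed earlier, so (C) is first.
(D) now also ready, so the ready set is {(D), (H)}; (D) is listed earlier → (D).
(F) now also ready, so the ready set is {(F), (H)}; (F) is listed earlier → (F).
Now (G) and (H) have their prerequisites met. (G) is listed earlier, so (G) next.
Next only (H) has its prerequisites met → (H).
Ready: (B) and (E). (B) is listed earlier → (B).
(E) needed (C) and (H), now all done → (E).
That leaves (I) as the only ready step → (I).
That leaves (A) as the only ready step → (A).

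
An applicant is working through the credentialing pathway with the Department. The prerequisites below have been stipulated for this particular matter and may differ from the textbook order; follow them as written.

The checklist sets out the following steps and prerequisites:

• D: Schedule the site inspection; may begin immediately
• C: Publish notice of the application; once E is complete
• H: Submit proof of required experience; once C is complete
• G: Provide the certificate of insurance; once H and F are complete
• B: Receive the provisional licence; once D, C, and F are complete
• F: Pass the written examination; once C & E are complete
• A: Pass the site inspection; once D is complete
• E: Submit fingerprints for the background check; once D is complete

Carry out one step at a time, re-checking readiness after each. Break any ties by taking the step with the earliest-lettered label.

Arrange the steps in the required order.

D, A, E, C, F, B, H, G

Only D has no prerequisites, so it is first.
A and E are both available; A has the earlier label → A.
Next only E has its prerequisites met → E.
C needed E, now all done → C.
Now F and H have their prerequisites met. F has the earlier label, so F next.
Ready: B and H. B has the earlier label → B.
H needed C, now all done → H.
That leaves G as the only ready step → G.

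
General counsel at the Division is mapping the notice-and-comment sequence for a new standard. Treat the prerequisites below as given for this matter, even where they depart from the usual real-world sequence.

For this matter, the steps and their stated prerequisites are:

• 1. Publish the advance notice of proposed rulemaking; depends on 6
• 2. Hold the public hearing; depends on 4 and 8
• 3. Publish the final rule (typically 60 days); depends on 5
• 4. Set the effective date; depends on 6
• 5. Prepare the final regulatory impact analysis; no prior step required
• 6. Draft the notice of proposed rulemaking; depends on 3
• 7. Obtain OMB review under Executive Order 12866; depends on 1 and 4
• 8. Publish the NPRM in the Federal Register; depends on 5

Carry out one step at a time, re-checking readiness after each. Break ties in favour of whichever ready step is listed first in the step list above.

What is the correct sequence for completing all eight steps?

Only 5 has no prerequisites, so it is first.
3 and 8 are both available; 3 is listed earlier → 3.
6 now also ready, so the ready set is {6, 8}; 6 is listed earlier → 6.
1 and 4 now also ready, so the ready set is {1, 4, 8}; 1 is listed earlier → 1.
Ready: 4 and 8. 4 is listed earlier → 4.
7 now also ready, so the ready set is {7, 8}; 7 is listed earlier → 7.
8 is the only step now ready → 8.
2 is the only step now ready → 2.

5, 3, 6, 1, 4, 7, 8, 2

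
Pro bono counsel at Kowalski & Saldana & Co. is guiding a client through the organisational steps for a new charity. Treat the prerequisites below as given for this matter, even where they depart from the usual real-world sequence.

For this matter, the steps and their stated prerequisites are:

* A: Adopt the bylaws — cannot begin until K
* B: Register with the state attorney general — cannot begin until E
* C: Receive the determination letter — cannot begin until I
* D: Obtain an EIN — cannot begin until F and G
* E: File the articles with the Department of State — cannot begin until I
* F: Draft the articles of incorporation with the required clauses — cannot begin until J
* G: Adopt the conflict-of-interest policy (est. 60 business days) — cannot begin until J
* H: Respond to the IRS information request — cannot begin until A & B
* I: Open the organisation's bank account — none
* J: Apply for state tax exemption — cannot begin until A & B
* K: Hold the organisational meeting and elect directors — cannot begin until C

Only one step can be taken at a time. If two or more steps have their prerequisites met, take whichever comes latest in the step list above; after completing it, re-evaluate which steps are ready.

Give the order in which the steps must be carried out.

I → E → C → K → B → A → J → H → G → F → D

I has no prerequisites → I first.
Now E and C have their prerequisites met. E is listed later, so E next.
C and B are both available; C is listed later → C.
Ready: K and B. K is listed later → K.
Ready: B and A. B is listed later → B.
A needed K, now all done → A.
J and H are both available; J is listed later → J.
Ready: H, G and F. H is listed later → H.
Ready: G and F. G is listed later → G.
That leaves F as the only ready step → F.
Next only D has its prerequisites met → D.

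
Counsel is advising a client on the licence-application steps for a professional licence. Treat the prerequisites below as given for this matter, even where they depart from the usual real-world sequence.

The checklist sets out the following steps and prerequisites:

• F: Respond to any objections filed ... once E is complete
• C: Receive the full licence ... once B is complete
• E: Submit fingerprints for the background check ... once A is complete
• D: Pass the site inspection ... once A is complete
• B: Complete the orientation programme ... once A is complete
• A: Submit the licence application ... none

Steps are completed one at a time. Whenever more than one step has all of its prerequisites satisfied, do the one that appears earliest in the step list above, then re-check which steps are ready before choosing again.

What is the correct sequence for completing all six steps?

A E F D B C

Only A has no prerequisites, so it is first.
Ready: E, D and B. E is listed earlier → E.
Ready: F, D and B. F is listed earlier → F.
Ready: D and B. D is listed earlier → D.
That leaves B as the only ready step → B.
C needed B, now all done → C.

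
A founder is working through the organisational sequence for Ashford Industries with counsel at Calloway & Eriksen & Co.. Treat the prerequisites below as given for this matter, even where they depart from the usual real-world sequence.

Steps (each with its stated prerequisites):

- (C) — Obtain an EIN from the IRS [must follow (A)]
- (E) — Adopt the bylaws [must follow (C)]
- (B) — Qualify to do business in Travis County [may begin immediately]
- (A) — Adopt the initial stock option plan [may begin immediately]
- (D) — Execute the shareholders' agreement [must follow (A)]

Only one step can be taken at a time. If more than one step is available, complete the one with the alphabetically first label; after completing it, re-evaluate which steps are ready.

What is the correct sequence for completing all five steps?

(A) (B) (C) (D) (E)

(A) and (B) have no prerequisites; (A) has the earlier label, so (A) is first.
Now (B), (C) and (D) have their prerequisites met. (B) has the earlier label, so (B) next.
Ready: (C) and (D). (C) has the earlier label → (C).
Ready: (D) and (E). (D) has the earlier label → (D).
(E) needed (C), now all done → (E).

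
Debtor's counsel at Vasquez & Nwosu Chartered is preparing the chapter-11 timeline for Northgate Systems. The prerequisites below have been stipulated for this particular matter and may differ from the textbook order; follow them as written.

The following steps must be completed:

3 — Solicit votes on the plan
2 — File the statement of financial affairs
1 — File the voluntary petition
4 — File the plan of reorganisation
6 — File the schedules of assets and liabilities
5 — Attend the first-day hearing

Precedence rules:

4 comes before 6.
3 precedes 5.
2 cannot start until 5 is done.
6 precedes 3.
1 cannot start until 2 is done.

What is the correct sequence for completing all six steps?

4, 6, 3, 5, 2, 1

4 has no prerequisites → 4 first.
6 is the only step now ready → 6.
Next only 3 has its prerequisites met → 3.
5 is the only step now ready → 5.
2 needed 5, now all done → 2.
Next only 1 has its prerequisites met → 1.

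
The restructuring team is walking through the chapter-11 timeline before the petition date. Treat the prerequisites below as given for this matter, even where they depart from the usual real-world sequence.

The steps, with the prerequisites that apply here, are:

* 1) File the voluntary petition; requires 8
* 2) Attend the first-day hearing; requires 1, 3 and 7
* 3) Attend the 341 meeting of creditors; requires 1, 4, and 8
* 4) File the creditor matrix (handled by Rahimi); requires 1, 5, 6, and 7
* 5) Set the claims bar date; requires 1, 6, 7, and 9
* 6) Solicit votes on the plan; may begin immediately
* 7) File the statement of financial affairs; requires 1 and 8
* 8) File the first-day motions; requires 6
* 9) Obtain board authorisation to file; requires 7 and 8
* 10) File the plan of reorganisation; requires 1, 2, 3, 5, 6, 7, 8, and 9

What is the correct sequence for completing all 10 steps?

6 has no prerequisites → 6 first.
8 needed 6, now all done → 8.
That leaves 1 as the only ready step → 1.
That leaves 7 as the only ready step → 7.
9 needed 7 and 8, now all done → 9.
That leaves 5 as the only ready step → 5.
4 needed 1, 5, 6 and 7, now all done → 4.
3 needed 1, 4 and 8, now all done → 3.
That leaves 2 as the only ready step → 2.
That leaves 10 as the only ready step → 10.

6 → 8 → 1 → 7 → 9 → 5 → 4 → 3 → 2 → 10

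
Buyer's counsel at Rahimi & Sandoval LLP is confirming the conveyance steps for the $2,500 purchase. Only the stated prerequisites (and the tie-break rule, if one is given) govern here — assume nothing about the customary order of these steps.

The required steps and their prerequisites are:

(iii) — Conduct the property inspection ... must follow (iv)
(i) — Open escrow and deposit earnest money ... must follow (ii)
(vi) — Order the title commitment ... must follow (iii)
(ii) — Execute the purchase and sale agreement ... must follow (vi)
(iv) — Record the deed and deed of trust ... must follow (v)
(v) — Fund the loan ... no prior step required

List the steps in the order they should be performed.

(v) (iv) (iii) (vi) (ii) (i)

(v) has no prerequisites → (v) first.
That leaves (iv) as the only ready step → (iv).
Next only (iii) has its prerequisites met → (iii).
(vi) needed (iii), now all done → (vi).
Next only (ii) has its prerequisites met → (ii).
(i) needed (ii), now all done → (i).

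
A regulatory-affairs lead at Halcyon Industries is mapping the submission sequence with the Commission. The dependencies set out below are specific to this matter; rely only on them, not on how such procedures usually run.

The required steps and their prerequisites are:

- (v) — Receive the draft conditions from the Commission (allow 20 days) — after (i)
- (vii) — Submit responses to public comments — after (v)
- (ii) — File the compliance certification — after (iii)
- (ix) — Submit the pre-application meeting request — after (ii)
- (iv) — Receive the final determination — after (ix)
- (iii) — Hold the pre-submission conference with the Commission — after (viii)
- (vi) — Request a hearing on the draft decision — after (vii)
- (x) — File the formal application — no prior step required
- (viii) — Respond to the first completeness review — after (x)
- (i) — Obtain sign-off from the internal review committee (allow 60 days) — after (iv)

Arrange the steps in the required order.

(x), (viii), (iii), (ii), (ix), (iv), (i), (v), (vii), (vi)

(x) has no prerequisites → (x) first.
Next only (viii) has its prerequisites met → (viii).
(iii) is the only step now ready → (iii).
(ii) needed (iii), now all done → (ii).
(ix) is the only step now ready → (ix).
Next only (iv) has its prerequisites met → (iv).
(i) is the only step now ready → (i).
(v) is the only step now ready → (v).
(vii) needed (v), now all done → (vii).
(vi) needed (vii), now all done → (vi).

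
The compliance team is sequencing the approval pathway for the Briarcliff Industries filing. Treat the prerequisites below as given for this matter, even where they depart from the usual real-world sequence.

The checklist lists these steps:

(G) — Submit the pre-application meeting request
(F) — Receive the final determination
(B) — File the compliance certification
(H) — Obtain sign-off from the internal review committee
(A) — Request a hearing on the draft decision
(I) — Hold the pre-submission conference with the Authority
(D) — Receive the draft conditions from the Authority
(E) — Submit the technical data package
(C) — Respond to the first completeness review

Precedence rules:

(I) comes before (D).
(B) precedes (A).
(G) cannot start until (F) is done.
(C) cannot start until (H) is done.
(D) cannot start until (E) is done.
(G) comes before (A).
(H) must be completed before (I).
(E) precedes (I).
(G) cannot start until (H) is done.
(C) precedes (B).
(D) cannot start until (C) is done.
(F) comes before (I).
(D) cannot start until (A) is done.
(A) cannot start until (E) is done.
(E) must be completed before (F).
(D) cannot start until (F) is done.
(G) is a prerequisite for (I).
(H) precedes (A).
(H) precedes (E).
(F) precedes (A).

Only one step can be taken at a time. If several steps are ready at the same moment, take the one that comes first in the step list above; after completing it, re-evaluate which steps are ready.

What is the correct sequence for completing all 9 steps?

(H) is the only step with nothing outstanding, so it goes first.
Ready: (E) and (C). (E) is listed earlier → (E).
(F) now also ready, so the ready set is {(F), (C)}; (F) is listed earlier → (F).
(G) now also ready, so the ready set is {(G), (C)}; (G) is listed earlier → (G).
(I) now also ready, so the ready set is {(I), (C)}; (I) is listed earlier → (I).
(C) needed (H), now all done → (C).
Next only (B) has its prerequisites met → (B).
That leaves (A) as the only ready step → (A).
Next only (D) has its prerequisites met → (D).

(H), (E), (F), (G), (I), (C), (B), (A), (D)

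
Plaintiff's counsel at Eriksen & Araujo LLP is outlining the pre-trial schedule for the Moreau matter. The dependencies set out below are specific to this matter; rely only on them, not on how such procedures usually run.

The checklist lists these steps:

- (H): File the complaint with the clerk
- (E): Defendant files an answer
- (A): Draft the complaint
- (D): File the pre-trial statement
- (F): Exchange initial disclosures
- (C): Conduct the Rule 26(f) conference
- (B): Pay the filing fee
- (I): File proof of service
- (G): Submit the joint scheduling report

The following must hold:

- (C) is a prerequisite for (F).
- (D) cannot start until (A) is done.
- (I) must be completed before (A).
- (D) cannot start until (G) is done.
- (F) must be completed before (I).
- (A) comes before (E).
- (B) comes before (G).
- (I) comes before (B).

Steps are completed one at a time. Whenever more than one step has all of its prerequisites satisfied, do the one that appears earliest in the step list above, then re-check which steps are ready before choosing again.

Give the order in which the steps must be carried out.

(H) and (C) have no prerequisites; (H) is listed earlier, so (H) is first.
Next only (C) has its prerequisites met → (C).
That leaves (F) as the only ready step → (F).
Next only (I) has its prerequisites met → (I).
Now (A) and (B) have their prerequisites met. (A) is listed earlier, so (A) next.
Ready: (E) and (B). (E) is listed earlier → (E).
That leaves (B) as the only ready step → (B).
Next only (G) has its prerequisites met → (G).
(D) needed (A) and (G), now all done → (D).

(H) → (C) → (F) → (I) → (A) → (E) → (B) → (G) → (D)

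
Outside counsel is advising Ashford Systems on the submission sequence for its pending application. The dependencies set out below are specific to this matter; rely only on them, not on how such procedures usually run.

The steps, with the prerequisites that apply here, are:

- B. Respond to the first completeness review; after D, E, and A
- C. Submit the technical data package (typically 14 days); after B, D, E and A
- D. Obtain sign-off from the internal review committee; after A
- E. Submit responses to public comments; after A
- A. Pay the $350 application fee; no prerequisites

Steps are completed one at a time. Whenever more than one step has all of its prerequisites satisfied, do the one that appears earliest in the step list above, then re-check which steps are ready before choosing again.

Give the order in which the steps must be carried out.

A is the only step with nothing outstanding, so it goes first.
Now D and E have their prerequisites met. D is listed earlier, so D next.
That leaves E as the only ready step → E.
B needed D, E and A, now all done → B.
C needed B, D, E and A, now all done → C.

A, D, E, B, C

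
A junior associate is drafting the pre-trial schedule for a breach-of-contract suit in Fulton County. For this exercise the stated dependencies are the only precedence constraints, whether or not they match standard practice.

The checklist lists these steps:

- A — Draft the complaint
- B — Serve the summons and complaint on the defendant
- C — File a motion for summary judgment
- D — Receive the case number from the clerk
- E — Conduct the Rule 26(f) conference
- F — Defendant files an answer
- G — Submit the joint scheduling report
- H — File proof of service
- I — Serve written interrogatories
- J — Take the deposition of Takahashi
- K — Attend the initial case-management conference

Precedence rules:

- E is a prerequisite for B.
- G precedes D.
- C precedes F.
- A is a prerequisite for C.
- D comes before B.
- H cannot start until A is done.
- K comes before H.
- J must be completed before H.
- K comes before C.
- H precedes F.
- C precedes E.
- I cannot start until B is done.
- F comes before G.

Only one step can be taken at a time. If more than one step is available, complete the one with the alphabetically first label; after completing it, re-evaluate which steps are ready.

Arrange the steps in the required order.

A → J → K → C → E → H → F → G → D → B → I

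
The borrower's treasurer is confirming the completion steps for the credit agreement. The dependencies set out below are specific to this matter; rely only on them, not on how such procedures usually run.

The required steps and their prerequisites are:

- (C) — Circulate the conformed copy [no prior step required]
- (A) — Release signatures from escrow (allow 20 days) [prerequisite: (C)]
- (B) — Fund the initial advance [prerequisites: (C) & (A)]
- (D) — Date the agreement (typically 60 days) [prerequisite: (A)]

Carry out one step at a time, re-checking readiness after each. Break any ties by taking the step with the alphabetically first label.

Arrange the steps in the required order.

(C), (A), (B), (D)

Only (C) has no prerequisites, so it is first.
Next only (A) has its prerequisites met → (A).
Ready: (B) and (D). (B) has the earlier label → (B).
(D) needed (A), now all done → (D).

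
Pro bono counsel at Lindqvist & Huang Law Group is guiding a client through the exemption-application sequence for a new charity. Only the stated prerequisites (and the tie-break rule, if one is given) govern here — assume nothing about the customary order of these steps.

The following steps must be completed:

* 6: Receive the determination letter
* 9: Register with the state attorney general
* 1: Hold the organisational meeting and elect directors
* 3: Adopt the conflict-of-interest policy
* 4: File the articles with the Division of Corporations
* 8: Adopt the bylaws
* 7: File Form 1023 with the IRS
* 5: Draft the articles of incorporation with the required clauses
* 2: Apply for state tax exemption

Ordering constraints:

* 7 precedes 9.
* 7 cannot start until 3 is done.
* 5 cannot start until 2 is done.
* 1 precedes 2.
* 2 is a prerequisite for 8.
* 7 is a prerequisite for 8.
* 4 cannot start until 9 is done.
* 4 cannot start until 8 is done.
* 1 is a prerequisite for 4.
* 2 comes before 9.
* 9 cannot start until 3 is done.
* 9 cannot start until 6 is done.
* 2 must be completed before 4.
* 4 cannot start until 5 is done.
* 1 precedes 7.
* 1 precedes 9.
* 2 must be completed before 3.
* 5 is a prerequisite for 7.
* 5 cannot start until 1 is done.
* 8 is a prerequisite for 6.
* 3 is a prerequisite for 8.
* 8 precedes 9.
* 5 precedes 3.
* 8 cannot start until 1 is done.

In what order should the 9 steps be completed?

1, 2, 5, 3, 7, 8, 6, 9, 4

1 is the only step with nothing outstanding, so it goes first.
Next only 2 has its prerequisites met → 2.
5 needed 1 and 2, now all done → 5.
That leaves 3 as the only ready step → 3.
That leaves 7 as the only ready step → 7.
8 is the only step now ready → 8.
That leaves 6 as the only ready step → 6.
Next only 9 has its prerequisites met → 9.
4 needed 9, 1, 8, 5 and 2, now all done → 4.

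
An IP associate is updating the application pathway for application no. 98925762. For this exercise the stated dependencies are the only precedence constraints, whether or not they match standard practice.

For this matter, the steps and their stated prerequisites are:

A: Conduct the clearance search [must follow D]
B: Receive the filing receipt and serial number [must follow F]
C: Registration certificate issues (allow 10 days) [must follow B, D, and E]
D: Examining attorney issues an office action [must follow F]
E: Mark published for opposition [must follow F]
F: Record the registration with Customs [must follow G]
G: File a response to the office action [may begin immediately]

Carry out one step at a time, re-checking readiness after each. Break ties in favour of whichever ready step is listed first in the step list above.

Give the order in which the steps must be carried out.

G, F, B, D, A, E, C

Only G has no prerequisites, so it is first.
That leaves F as the only ready step → F.
Now B, D and E have their prerequisites met. B is listed earlier, so B next.
Ready: D and E. D is listed earlier → D.
A now also ready, so the ready set is {A, E}; A is listed earlier → A.
E needed F, now all done → E.
That leaves C as the only ready step → C.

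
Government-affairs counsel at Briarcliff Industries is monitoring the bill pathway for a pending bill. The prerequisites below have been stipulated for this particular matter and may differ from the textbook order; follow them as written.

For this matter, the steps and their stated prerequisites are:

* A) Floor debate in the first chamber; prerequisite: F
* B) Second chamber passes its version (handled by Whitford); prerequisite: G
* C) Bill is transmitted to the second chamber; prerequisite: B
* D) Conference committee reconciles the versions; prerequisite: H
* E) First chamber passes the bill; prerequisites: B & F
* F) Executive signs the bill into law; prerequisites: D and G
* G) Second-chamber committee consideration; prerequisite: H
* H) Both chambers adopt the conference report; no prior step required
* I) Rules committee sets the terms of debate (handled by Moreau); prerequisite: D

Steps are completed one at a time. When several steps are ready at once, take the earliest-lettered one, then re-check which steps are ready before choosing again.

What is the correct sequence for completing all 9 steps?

H has no prerequisites → H first.
Now D and G have their prerequisites met. D has the earlier label, so D next.
I now also ready, so the ready set is {G, I}; G has the earlier label → G.
B, F and I are all available; B has the earlier label → B.
Ready: C, F and I. C has the earlier label → C.
Now F and I have their prerequisites met. F has the earlier label, so F next.
A and E now also ready, so the ready set is {A, E, I}; A has the earlier label → A.
E and I are both available; E has the earlier label → E.
I needed D, now all done → I.

H → D → G → B → C → F → A → E → I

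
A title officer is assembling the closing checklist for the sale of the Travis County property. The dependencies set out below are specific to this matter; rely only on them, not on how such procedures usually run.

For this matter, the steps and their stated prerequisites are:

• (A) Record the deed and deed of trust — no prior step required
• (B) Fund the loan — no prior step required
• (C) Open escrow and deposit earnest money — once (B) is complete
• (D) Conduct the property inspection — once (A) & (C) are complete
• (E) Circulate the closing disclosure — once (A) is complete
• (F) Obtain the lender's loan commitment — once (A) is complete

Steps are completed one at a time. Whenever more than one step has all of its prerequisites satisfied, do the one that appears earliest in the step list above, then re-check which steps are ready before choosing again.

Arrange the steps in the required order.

(A) → (B) → (C) → (D) → (E) → (F)

(A) and (B) have no prerequisites; (A) is listed earlier, so (A) is first.
Now (B), (E) and (F) have their prerequisites met. (B) is listed earlier, so (B) next.
Now (C), (E) and (F) have their prerequisites met. (C) is listed earlier, so (C) next.
Now (D), (E) and (F) have their prerequisites met. (D) is listed earlier, so (D) next.
Now (E) and (F) have their prerequisites met. (E) is listed earlier, so (E) next.
That leaves (F) as the only ready step → (F).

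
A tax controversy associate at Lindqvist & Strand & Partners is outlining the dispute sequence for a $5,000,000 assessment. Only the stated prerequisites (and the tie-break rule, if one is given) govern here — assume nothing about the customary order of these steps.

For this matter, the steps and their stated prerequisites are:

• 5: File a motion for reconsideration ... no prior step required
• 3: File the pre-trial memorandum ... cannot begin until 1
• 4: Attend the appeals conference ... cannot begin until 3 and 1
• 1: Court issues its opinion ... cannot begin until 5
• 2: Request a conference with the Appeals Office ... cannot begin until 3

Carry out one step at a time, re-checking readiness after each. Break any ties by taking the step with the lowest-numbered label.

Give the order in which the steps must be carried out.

Only 5 has no prerequisites, so it is first.
1 needed 5, now all done → 1.
That leaves 3 as the only ready step → 3.
Ready: 2 and 4. 2 has the earlier label → 2.
That leaves 4 as the only ready step → 4.

5, 1, 3, 2, 4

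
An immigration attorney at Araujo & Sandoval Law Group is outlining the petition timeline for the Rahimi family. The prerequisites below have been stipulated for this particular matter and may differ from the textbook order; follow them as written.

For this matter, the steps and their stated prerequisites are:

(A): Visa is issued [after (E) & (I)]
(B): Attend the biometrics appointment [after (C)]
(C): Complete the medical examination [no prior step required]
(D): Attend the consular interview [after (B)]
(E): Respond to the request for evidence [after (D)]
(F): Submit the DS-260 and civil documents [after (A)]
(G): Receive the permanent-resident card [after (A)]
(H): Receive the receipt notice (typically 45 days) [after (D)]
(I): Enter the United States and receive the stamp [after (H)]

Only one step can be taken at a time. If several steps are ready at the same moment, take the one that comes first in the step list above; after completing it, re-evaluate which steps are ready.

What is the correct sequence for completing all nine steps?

Only (C) has no prerequisites, so it is first.
(B) is the only step now ready → (B).
That leaves (D) as the only ready step → (D).
Now (E) and (H) have their prerequisites met. (E) is listed earlier, so (E) next.
(H) is the only step now ready → (H).
(I) needed (H), now all done → (I).
(A) is the only step now ready → (A).
(F) and (G) are both available; (F) is listed earlier → (F).
That leaves (G) as the only ready step → (G).

(C) (B) (D) (E) (H) (I) (A) (F) (G)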